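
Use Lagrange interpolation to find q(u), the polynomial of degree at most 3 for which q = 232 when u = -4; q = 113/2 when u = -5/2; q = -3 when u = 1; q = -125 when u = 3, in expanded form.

L_0(u) = (u + 5/2)(u - 1)(u - 3) / [-105/2] = -(2/105)u^3 + (1/35)u^2 + (2/15)u - 1/7
L_1(u) = (u + 4)(u - 1)(u - 3) / [231/8] = (8/231)u^3 - (104/231)u + 32/77
L_2(u) = (u + 4)(u + 5/2)(u - 3) / [-35] = -(1/35)u^3 - (1/10)u^2 + (19/70)u + 6/7
L_3(u) = (u + 4)(u + 5/2)(u - 1) / [77] = (1/77)u^3 + (1/14)u^2 + (1/22)u - 10/77
q(u) = 232·L_0 + (113/2)·L_1 + (-3)·L_2 + (-125)·L_3
  232·L_0(u) = -(464/105)u^3 + (232/35)u^2 + (464/15)u - 232/7
  (113/2)·L_1(u) = (452/231)u^3 - (5876/231)u + 1808/77
  (-3)·L_2(u) = (3/35)u^3 + (3/10)u^2 - (57/70)u - 18/7
  (-125)·L_3(u) = -(125/77)u^3 - (125/14)u^2 - (125/22)u + 1250/77
Adding term by term: -4u^3 - 2u^2 - u + 4

q(u) = -4u^3 - 2u^2 - u + 4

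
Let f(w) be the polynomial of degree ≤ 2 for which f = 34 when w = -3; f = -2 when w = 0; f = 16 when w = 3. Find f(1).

-2

L_0(1) = (1)·(-2)/[(-3)·(-6)] = -1/9
L_1(1) = (4)·(-2)/[(3)·(-3)] = 8/9
L_2(1) = (4)·(1)/[(6)·(3)] = 2/9
Sum: 34·(-1/9) + (-2)·(8/9) + 16·(2/9) = -2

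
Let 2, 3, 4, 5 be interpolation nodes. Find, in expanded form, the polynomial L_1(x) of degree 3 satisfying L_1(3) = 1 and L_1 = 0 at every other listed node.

L_1(x) = (x - 2)(x - 4)(x - 5) / [(1)·(-1)·(-2)]
       = (x^3 - 11x^2 + 38x - 40) / (2)

L_1(x) = (1/2)x^3 - (11/2)x^2 + 19x - 20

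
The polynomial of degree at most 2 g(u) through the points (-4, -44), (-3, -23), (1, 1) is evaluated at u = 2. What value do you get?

-8

Evaluate each Lagrange basis at u = 2:
L_0(2) = (5)·(1)/[(-1)·(-5)] = 1
L_1(2) = (6)·(1)/[(1)·(-4)] = -3/2
L_2(2) = (6)·(5)/[(5)·(4)] = 3/2
Sum: (-44)·(1) + (-23)·(-3/2) + 1·(3/2) = -8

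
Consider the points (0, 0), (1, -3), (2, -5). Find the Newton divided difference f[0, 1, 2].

f[0,1] = (-3 - 0) / (1 - 0) = -3
f[1,2] = (-5 - (-3)) / (2 - 1) = -2
f[0,1,2] = (-2 - (-3)) / (2 - 0) = 1/2

1/2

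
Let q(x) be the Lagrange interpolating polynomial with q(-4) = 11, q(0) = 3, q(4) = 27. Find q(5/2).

57/4

Evaluate each Lagrange basis at x = 5/2:
L_0(5/2) = (5/2)·(-3/2)/[(-4)·(-8)] = -15/128
L_1(5/2) = (13/2)·(-3/2)/[(4)·(-4)] = 39/64
L_2(5/2) = (13/2)·(5/2)/[(8)·(4)] = 65/128
Sum: 11·(-15/128) + 3·(39/64) + 27·(65/128) = 57/4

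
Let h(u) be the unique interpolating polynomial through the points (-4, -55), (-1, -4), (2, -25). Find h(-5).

Evaluate each Lagrange basis at u = -5:
L_0(-5) = (-4)·(-7)/[(-3)·(-6)] = 14/9
L_1(-5) = (-1)·(-7)/[(3)·(-3)] = -7/9
L_2(-5) = (-1)·(-4)/[(6)·(3)] = 2/9
Sum: (-55)·(14/9) + (-4)·(-7/9) + (-25)·(2/9) = -88

-88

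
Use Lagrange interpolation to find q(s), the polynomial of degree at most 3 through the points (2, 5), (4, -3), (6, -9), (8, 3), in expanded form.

q(s) = (1/3)s^3 - (15/4)s^2 + (55/6)s - 1

Build the Lagrange basis polynomials:
L_0(s) = (s - 4)(s - 6)(s - 8) / [-48] = -(1/48)s^3 + (3/8)s^2 - (13/6)s + 4
L_1(s) = (s - 2)(s - 6)(s - 8) / [16] = (1/16)s^3 - s^2 + (19/4)s - 6
L_2(s) = (s - 2)(s - 4)(s - 8) / [-16] = -(1/16)s^3 + (7/8)s^2 - (7/2)s + 4
L_3(s) = (s - 2)(s - 4)(s - 6) / [48] = (1/48)s^3 - (1/4)s^2 + (11/12)s - 1
q(s) = 5·L_0 + (-3)·L_1 + (-9)·L_2 + 3·L_3
  5·L_0(s) = -(5/48)s^3 + (15/8)s^2 - (65/6)s + 20
  (-3)·L_1(s) = -(3/16)s^3 + 3s^2 - (57/4)s + 18
  (-9)·L_2(s) = (9/16)s^3 - (63/8)s^2 + (63/2)s - 36
  3·L_3(s) = (1/16)s^3 - (3/4)s^2 + (11/4)s - 3
Adding term by term: (1/3)s^3 - (15/4)s^2 + (55/6)s - 1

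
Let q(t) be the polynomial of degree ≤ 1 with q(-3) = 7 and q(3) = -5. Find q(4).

-7

L_0(4) = (1)/[(-6)] = -1/6
L_1(4) = (7)/[(6)] = 7/6
Sum: 7·(-1/6) + (-5)·(7/6) = -7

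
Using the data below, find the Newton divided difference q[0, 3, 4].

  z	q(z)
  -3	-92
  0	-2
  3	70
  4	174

q[0,3] = (70 - (-2)) / (3 - 0) = 24
q[3,4] = (174 - 70) / (4 - 3) = 104
q[0,3,4] = (104 - 24) / (4 - 0) = 20

20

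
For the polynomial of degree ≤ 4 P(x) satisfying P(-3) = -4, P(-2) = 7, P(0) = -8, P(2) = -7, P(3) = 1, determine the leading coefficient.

-23/90

Build the Lagrange basis polynomials:
L_0(x) = (x + 2)x(x - 2)(x - 3) / [90] = (1/90)x^4 - (1/30)x^3 - (2/45)x^2 + (2/15)x
L_1(x) = (x + 3)x(x - 2)(x - 3) / [-40] = -(1/40)x^4 + (1/20)x^3 + (9/40)x^2 - (9/20)x
L_2(x) = (x + 3)(x + 2)(x - 2)(x - 3) / [36] = (1/36)x^4 - (13/36)x^2 + 1
L_3(x) = (x + 3)(x + 2)x(x - 3) / [-40] = -(1/40)x^4 - (1/20)x^3 + (9/40)x^2 + (9/20)x
L_4(x) = (x + 3)(x + 2)x(x - 2) / [90] = (1/90)x^4 + (1/30)x^3 - (2/45)x^2 - (2/15)x
P(x) = (-4)·L_0 + 7·L_1 + (-8)·L_2 + (-7)·L_3 + 1·L_4
Only the coefficient of x^4 is needed; take it from each L_i and combine:
(-4)·(1/90) + 7·(-1/40) + (-8)·(1/36) + (-7)·(-1/40) + 1·(1/90) = -23/90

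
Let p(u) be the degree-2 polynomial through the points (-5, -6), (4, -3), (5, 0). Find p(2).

-37/5

Evaluate each Lagrange basis at u = 2:
L_0(2) = (-2)·(-3)/[(-9)·(-10)] = 1/15
L_1(2) = (7)·(-3)/[(9)·(-1)] = 7/3
L_2(2) = (7)·(-2)/[(10)·(1)] = -7/5
Sum: (-6)·(1/15) + (-3)·(7/3) + 0 = -37/5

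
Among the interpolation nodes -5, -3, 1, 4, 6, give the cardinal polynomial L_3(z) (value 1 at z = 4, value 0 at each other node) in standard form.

L_3(z) = (z + 5)(z + 3)(z - 1)(z - 6) / [(9)·(7)·(3)·(-2)]
       = (z^4 + z^3 - 35z^2 - 57z + 90) / (-378)

L_3(z) = -(1/378)z^4 - (1/378)z^3 + (5/54)z^2 + (19/126)z - 5/21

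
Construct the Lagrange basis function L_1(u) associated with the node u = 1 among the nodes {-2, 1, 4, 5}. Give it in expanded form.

L_1(u) = (1/36)u^3 - (7/36)u^2 + (1/18)u + 10/9

L_1(u) = (u + 2)(u - 4)(u - 5) / [(3)·(-3)·(-4)]
       = (u^3 - 7u^2 + 2u + 40) / (36)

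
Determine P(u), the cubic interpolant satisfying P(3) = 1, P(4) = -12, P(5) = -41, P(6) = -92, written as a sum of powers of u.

Build the Lagrange basis polynomials:
L_0(u) = (u - 4)(u - 5)(u - 6) / [-6] = -(1/6)u^3 + (5/2)u^2 - (37/3)u + 20
L_1(u) = (u - 3)(u - 5)(u - 6) / [2] = (1/2)u^3 - 7u^2 + (63/2)u - 45
L_2(u) = (u - 3)(u - 4)(u - 6) / [-2] = -(1/2)u^3 + (13/2)u^2 - 27u + 36
L_3(u) = (u - 3)(u - 4)(u - 5) / [6] = (1/6)u^3 - 2u^2 + (47/6)u - 10
P(u) = 1·L_0 + (-12)·L_1 + (-41)·L_2 + (-92)·L_3
  1·L_0(u) = -(1/6)u^3 + (5/2)u^2 - (37/3)u + 20
  (-12)·L_1(u) = -6u^3 + 84u^2 - 378u + 540
  (-41)·L_2(u) = (41/2)u^3 - (533/2)u^2 + 1107u - 1476
  (-92)·L_3(u) = -(46/3)u^3 + 184u^2 - (2162/3)u + 920
Adding term by term: -u^3 + 4u^2 - 4u + 4

P(u) = -u^3 + 4u^2 - 4u + 4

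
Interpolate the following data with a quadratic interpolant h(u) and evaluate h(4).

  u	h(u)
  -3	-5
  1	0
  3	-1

-19/8

Using Newton's divided-difference form:
h[-3,1] = (0 - (-5)) / (1 - (-3)) = 5/4
h[1,3] = (-1 - 0) / (3 - 1) = -1/2
h[-3,1,3] = (-1/2 - 5/4) / (3 - (-3)) = -7/24
h(4) = -5 + (5/4)·(7) + (-7/24)·(7)·(3) = -19/8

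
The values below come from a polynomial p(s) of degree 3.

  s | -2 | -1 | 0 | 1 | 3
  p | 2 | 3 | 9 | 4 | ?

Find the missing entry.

The 4 known values determine p uniquely (degree ≤ 3).
Evaluate each Lagrange basis at s = 3:
L_0(3) = (4)·(3)·(2)/[(-1)·(-2)·(-3)] = -4
L_1(3) = (5)·(3)·(2)/[(1)·(-1)·(-2)] = 15
L_2(3) = (5)·(4)·(2)/[(2)·(1)·(-1)] = -20
L_3(3) = (5)·(4)·(3)/[(3)·(2)·(1)] = 10
Sum: 2·(-4) + 3·(15) + 9·(-20) + 4·(10) = -103

-103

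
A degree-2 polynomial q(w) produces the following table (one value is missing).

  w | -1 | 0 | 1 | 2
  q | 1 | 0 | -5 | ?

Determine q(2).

The 3 known values determine q uniquely (degree ≤ 2).
Evaluate each Lagrange basis at w = 2:
L_0(2) = (2)·(1)/[(-1)·(-2)] = 1
L_1(2) = (3)·(1)/[(1)·(-1)] = -3
L_2(2) = (3)·(2)/[(2)·(1)] = 3
Sum: 1·(1) + 0 + (-5)·(3) = -14

-14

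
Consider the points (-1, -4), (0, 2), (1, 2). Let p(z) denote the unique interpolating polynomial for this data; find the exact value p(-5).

Evaluate each Lagrange basis at z = -5:
L_0(-5) = (-5)·(-6)/[(-1)·(-2)] = 15
L_1(-5) = (-4)·(-6)/[(1)·(-1)] = -24
L_2(-5) = (-4)·(-5)/[(2)·(1)] = 10
Sum: (-4)·(15) + 2·(-24) + 2·(10) = -88

-88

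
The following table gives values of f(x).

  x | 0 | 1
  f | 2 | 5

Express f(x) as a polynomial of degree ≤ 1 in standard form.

Build the Lagrange basis polynomials:
L_0(x) = (x - 1) / [-1] = -x + 1
L_1(x) = x / [1] = x
f(x) = 2·L_0 + 5·L_1
  2·L_0(x) = -2x + 2
  5·L_1(x) = 5x
Adding term by term: 3x + 2

f(x) = 3x + 2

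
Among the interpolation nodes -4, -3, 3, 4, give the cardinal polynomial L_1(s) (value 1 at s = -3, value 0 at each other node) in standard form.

L_1(s) = (s + 4)(s - 3)(s - 4) / [(1)·(-6)·(-7)]
       = (s^3 - 3s^2 - 16s + 48) / (42)

L_1(s) = (1/42)s^3 - (1/14)s^2 - (8/21)s + 8/7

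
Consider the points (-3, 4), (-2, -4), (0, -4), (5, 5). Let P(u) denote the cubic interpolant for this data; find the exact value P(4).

Using Newton's divided-difference form:
P[-3,-2] = (-4 - 4) / (-2 - (-3)) = -8
P[-2,0] = (-4 - (-4)) / (0 - (-2)) = 0
P[0,5] = (5 - (-4)) / (5 - 0) = 9/5
P[-3,-2,0] = (0 - (-8)) / (0 - (-3)) = 8/3
P[-2,0,5] = (9/5 - 0) / (5 - (-2)) = 9/35
P[-3,-2,0,5] = (9/35 - 8/3) / (5 - (-3)) = -253/840
P(4) = 4 + (-8)·(7) + (8/3)·(7)·(6) + (-253/840)·(7)·(6)·(4) = 47/5

47/5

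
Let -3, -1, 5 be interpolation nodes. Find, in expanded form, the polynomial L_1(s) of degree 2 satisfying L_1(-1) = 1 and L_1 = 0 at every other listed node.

L_1(s) = (s + 3)(s - 5) / [(2)·(-6)]
       = (s^2 - 2s - 15) / (-12)

L_1(s) = -(1/12)s^2 + (1/6)s + 5/4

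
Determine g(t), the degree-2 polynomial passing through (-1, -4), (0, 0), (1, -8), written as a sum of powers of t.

Newton's divided differences:
g[-1,0] = (0 - (-4)) / (0 - (-1)) = 4
g[0,1] = (-8 - 0) / (1 - 0) = -8
g[-1,0,1] = (-8 - 4) / (1 - (-1)) = -6
g(t) = -4 + 4·(t + 1) + (-6)·(t + 1)t
Expanding: g(t) = -6t^2 - 2t

g(t) = -6t^2 - 2t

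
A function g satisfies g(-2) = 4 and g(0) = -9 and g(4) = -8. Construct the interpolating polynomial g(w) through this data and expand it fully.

L_0(w) = w(w - 4) / [12] = (1/12)w^2 - (1/3)w
L_1(w) = (w + 2)(w - 4) / [-8] = -(1/8)w^2 + (1/4)w + 1
L_2(w) = (w + 2)w / [24] = (1/24)w^2 + (1/12)w
g(w) = 4·L_0 + (-9)·L_1 + (-8)·L_2
  4·L_0(w) = (1/3)w^2 - (4/3)w
  (-9)·L_1(w) = (9/8)w^2 - (9/4)w - 9
  (-8)·L_2(w) = -(1/3)w^2 - (2/3)w
Adding term by term: (9/8)w^2 - (17/4)w - 9

g(w) = (9/8)w^2 - (17/4)w - 9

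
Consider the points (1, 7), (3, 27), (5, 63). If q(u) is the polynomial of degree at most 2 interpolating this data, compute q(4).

L_0(4) = (1)·(-1)/[(-2)·(-4)] = -1/8
L_1(4) = (3)·(-1)/[(2)·(-2)] = 3/4
L_2(4) = (3)·(1)/[(4)·(2)] = 3/8
Sum: 7·(-1/8) + 27·(3/4) + 63·(3/8) = 43

43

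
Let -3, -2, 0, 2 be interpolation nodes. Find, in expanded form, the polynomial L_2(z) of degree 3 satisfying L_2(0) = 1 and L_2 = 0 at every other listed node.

L_2(z) = -(1/12)z^3 - (1/4)z^2 + (1/3)z + 1

L_2(z) = (z + 3)(z + 2)(z - 2) / [(3)·(2)·(-2)]
       = (z^3 + 3z^2 - 4z - 12) / (-12)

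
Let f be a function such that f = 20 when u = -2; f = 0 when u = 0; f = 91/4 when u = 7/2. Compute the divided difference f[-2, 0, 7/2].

f[-2,0] = (0 - 20) / (0 - (-2)) = -10
f[0,7/2] = (91/4 - 0) / (7/2 - 0) = 13/2
f[-2,0,7/2] = (13/2 - (-10)) / (7/2 - (-2)) = 3

3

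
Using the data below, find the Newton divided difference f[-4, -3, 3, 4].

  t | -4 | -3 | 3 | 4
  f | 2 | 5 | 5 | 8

f[-4,-3] = (5 - 2) / (-3 - (-4)) = 3
f[-3,3] = (5 - 5) / (3 - (-3)) = 0
f[3,4] = (8 - 5) / (4 - 3) = 3
f[-4,-3,3] = (0 - 3) / (3 - (-4)) = -3/7
f[-3,3,4] = (3 - 0) / (4 - (-3)) = 3/7
f[-4,-3,3,4] = (3/7 - (-3/7)) / (4 - (-4)) = 3/28

3/28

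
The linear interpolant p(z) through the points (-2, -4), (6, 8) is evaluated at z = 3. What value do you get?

Evaluate each Lagrange basis at z = 3:
L_0(3) = (-3)/[(-8)] = 3/8
L_1(3) = (5)/[(8)] = 5/8
Sum: (-4)·(3/8) + 8·(5/8) = 7/2

7/2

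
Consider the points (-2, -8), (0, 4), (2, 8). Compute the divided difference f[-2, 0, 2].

-1

f[-2,0] = (4 - (-8)) / (0 - (-2)) = 6
f[0,2] = (8 - 4) / (2 - 0) = 2
f[-2,0,2] = (2 - 6) / (2 - (-2)) = -1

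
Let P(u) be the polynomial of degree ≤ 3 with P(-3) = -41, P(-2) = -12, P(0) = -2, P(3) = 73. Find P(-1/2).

Using Newton's divided-difference form:
P[-3,-2] = (-12 - (-41)) / (-2 - (-3)) = 29
P[-2,0] = (-2 - (-12)) / (0 - (-2)) = 5
P[0,3] = (73 - (-2)) / (3 - 0) = 25
P[-3,-2,0] = (5 - 29) / (0 - (-3)) = -8
P[-2,0,3] = (25 - 5) / (3 - (-2)) = 4
P[-3,-2,0,3] = (4 - (-8)) / (3 - (-3)) = 2
P(-1/2) = -41 + 29·(5/2) + (-8)·(5/2)·(3/2) + 2·(5/2)·(3/2)·(-1/2) = -9/4

-9/4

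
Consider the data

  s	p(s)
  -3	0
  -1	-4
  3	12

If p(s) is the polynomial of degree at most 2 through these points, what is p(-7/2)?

9/4

Using Newton's divided-difference form:
p[-3,-1] = (-4 - 0) / (-1 - (-3)) = -2
p[-1,3] = (12 - (-4)) / (3 - (-1)) = 4
p[-3,-1,3] = (4 - (-2)) / (3 - (-3)) = 1
p(-7/2) = 0 + (-2)·(-1/2) + 1·(-1/2)·(-5/2) = 9/4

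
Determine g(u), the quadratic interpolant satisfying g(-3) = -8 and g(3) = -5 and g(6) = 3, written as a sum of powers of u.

g(u) = (13/54)u^2 + (1/2)u - 26/3

Build the Lagrange basis polynomials:
L_0(u) = (u - 3)(u - 6) / [54] = (1/54)u^2 - (1/6)u + 1/3
L_1(u) = (u + 3)(u - 6) / [-18] = -(1/18)u^2 + (1/6)u + 1
L_2(u) = (u + 3)(u - 3) / [27] = (1/27)u^2 - 1/3
g(u) = (-8)·L_0 + (-5)·L_1 + 3·L_2
  (-8)·L_0(u) = -(4/27)u^2 + (4/3)u - 8/3
  (-5)·L_1(u) = (5/18)u^2 - (5/6)u - 5
  3·L_2(u) = (1/9)u^2 - 1
Adding term by term: (13/54)u^2 + (1/2)u - 26/3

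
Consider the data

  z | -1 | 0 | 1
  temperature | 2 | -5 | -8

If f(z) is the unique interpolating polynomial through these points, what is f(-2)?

13

L_0(-2) = (-2)·(-3)/[(-1)·(-2)] = 3
L_1(-2) = (-1)·(-3)/[(1)·(-1)] = -3
L_2(-2) = (-1)·(-2)/[(2)·(1)] = 1
Sum: 2·(3) + (-5)·(-3) + (-8)·(1) = 13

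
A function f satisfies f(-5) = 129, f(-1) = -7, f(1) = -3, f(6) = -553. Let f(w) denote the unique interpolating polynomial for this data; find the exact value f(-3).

Evaluate each Lagrange basis at w = -3:
L_0(-3) = (-2)·(-4)·(-9)/[(-4)·(-6)·(-11)] = 3/11
L_1(-3) = (2)·(-4)·(-9)/[(4)·(-2)·(-7)] = 9/7
L_2(-3) = (2)·(-2)·(-9)/[(6)·(2)·(-5)] = -3/5
L_3(-3) = (2)·(-2)·(-4)/[(11)·(7)·(5)] = 16/385
Sum: 129·(3/11) + (-7)·(9/7) + (-3)·(-3/5) + (-553)·(16/385) = 5

5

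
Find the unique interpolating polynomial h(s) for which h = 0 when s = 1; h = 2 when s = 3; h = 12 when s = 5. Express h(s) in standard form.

Newton's divided differences:
h[1,3] = (2 - 0) / (3 - 1) = 1
h[3,5] = (12 - 2) / (5 - 3) = 5
h[1,3,5] = (5 - 1) / (5 - 1) = 1
h(s) = 1·(s - 1) + 1·(s - 1)(s - 3)
Expanding: h(s) = s^2 - 3s + 2

h(s) = s^2 - 3s + 2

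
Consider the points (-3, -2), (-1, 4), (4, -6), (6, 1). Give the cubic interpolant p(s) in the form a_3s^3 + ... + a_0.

p(s) = (1/6)s^3 - (5/7)s^2 - (85/42)s + 20/7

L_0(s) = (s + 1)(s - 4)(s - 6) / [-126] = -(1/126)s^3 + (1/14)s^2 - (1/9)s - 4/21
L_1(s) = (s + 3)(s - 4)(s - 6) / [70] = (1/70)s^3 - (1/10)s^2 - (3/35)s + 36/35
L_2(s) = (s + 3)(s + 1)(s - 6) / [-70] = -(1/70)s^3 + (1/35)s^2 + (3/10)s + 9/35
L_3(s) = (s + 3)(s + 1)(s - 4) / [126] = (1/126)s^3 - (13/126)s - 2/21
p(s) = (-2)·L_0 + 4·L_1 + (-6)·L_2 + 1·L_3
  (-2)·L_0(s) = (1/63)s^3 - (1/7)s^2 + (2/9)s + 8/21
  4·L_1(s) = (2/35)s^3 - (2/5)s^2 - (12/35)s + 144/35
  (-6)·L_2(s) = (3/35)s^3 - (6/35)s^2 - (9/5)s - 54/35
  1·L_3(s) = (1/126)s^3 - (13/126)s - 2/21
Adding term by term: (1/6)s^3 - (5/7)s^2 - (85/42)s + 20/7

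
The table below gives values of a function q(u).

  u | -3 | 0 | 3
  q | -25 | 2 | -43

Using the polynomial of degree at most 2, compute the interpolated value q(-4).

-50

L_0(-4) = (-4)·(-7)/[(-3)·(-6)] = 14/9
L_1(-4) = (-1)·(-7)/[(3)·(-3)] = -7/9
L_2(-4) = (-1)·(-4)/[(6)·(3)] = 2/9
Sum: (-25)·(14/9) + 2·(-7/9) + (-43)·(2/9) = -50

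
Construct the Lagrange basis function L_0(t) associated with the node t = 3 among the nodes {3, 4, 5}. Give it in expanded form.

L_0(t) = (t - 4)(t - 5) / [(-1)·(-2)]
       = (t^2 - 9t + 20) / (2)

L_0(t) = (1/2)t^2 - (9/2)t + 10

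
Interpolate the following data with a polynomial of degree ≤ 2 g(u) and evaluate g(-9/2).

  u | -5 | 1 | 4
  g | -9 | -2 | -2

-1741/216

Evaluate each Lagrange basis at u = -9/2:
L_0(-9/2) = (-11/2)·(-17/2)/[(-6)·(-9)] = 187/216
L_1(-9/2) = (1/2)·(-17/2)/[(6)·(-3)] = 17/72
L_2(-9/2) = (1/2)·(-11/2)/[(9)·(3)] = -11/108
Sum: (-9)·(187/216) + (-2)·(17/72) + (-2)·(-11/108) = -1741/216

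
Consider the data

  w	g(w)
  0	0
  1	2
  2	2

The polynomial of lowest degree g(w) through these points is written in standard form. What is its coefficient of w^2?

-1

The leading coefficient equals the top divided difference g[0,1,2].
g[0,1] = (2 - 0) / (1 - 0) = 2
g[1,2] = (2 - 2) / (2 - 1) = 0
g[0,1,2] = (0 - 2) / (2 - 0) = -1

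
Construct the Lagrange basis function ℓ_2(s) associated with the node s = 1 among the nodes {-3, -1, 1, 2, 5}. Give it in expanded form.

ℓ_2(s) = (s + 3)(s + 1)(s - 2)(s - 5) / [(4)·(2)·(-1)·(-4)]
       = (s^4 - 3s^3 - 15s^2 + 19s + 30) / (32)

ℓ_2(s) = (1/32)s^4 - (3/32)s^3 - (15/32)s^2 + (19/32)s + 15/16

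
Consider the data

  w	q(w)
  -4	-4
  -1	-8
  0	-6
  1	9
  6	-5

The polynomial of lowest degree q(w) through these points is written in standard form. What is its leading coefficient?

-87/350

L_0(w) = (w + 1)w(w - 1)(w - 6) / [600] = (1/600)w^4 - (1/100)w^3 - (1/600)w^2 + (1/100)w
L_1(w) = (w + 4)w(w - 1)(w - 6) / [-42] = -(1/42)w^4 + (1/14)w^3 + (11/21)w^2 - (4/7)w
L_2(w) = (w + 4)(w + 1)(w - 1)(w - 6) / [24] = (1/24)w^4 - (1/12)w^3 - (25/24)w^2 + (1/12)w + 1
L_3(w) = (w + 4)(w + 1)w(w - 6) / [-50] = -(1/50)w^4 + (1/50)w^3 + (13/25)w^2 + (12/25)w
L_4(w) = (w + 4)(w + 1)w(w - 1) / [2100] = (1/2100)w^4 + (1/525)w^3 - (1/2100)w^2 - (1/525)w
q(w) = (-4)·L_0 + (-8)·L_1 + (-6)·L_2 + 9·L_3 + (-5)·L_4
Only the coefficient of w^4 is needed; take it from each L_i and combine:
(-4)·(1/600) + (-8)·(-1/42) + (-6)·(1/24) + 9·(-1/50) + (-5)·(1/2100) = -87/350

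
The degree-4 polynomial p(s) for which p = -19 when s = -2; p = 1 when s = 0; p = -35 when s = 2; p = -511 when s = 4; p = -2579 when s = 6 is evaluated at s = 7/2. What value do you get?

-2407/8

Using Newton's divided-difference form:
p[-2,0] = (1 - (-19)) / (0 - (-2)) = 10
p[0,2] = (-35 - 1) / (2 - 0) = -18
p[2,4] = (-511 - (-35)) / (4 - 2) = -238
p[4,6] = (-2579 - (-511)) / (6 - 4) = -1034
p[-2,0,2] = (-18 - 10) / (2 - (-2)) = -7
p[0,2,4] = (-238 - (-18)) / (4 - 0) = -55
p[2,4,6] = (-1034 - (-238)) / (6 - 2) = -199
p[-2,0,2,4] = (-55 - (-7)) / (4 - (-2)) = -8
p[0,2,4,6] = (-199 - (-55)) / (6 - 0) = -24
p[-2,0,2,4,6] = (-24 - (-8)) / (6 - (-2)) = -2
p(7/2) = -19 + 10·(11/2) + (-7)·(11/2)·(7/2) + (-8)·(11/2)·(7/2)·(3/2) + (-2)·(11/2)·(7/2)·(3/2)·(-1/2) = -2407/8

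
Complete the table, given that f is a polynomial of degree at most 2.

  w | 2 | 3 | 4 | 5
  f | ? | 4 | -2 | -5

The 3 known values determine f uniquely (degree ≤ 2).
L_0(2) = (-2)·(-3)/[(-1)·(-2)] = 3
L_1(2) = (-1)·(-3)/[(1)·(-1)] = -3
L_2(2) = (-1)·(-2)/[(2)·(1)] = 1
Sum: 4·(3) + (-2)·(-3) + (-5)·(1) = 13

13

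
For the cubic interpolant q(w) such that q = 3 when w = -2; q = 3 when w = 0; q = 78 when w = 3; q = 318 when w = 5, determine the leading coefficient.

2

Build the Lagrange basis polynomials:
L_0(w) = w(w - 3)(w - 5) / [-70] = -(1/70)w^3 + (4/35)w^2 - (3/14)w
L_1(w) = (w + 2)(w - 3)(w - 5) / [30] = (1/30)w^3 - (1/5)w^2 - (1/30)w + 1
L_2(w) = (w + 2)w(w - 5) / [-30] = -(1/30)w^3 + (1/10)w^2 + (1/3)w
L_3(w) = (w + 2)w(w - 3) / [70] = (1/70)w^3 - (1/70)w^2 - (3/35)w
q(w) = 3·L_0 + 3·L_1 + 78·L_2 + 318·L_3
Only the coefficient of w^3 is needed; take it from each L_i and combine:
3·(-1/70) + 3·(1/30) + 78·(-1/30) + 318·(1/70) = 2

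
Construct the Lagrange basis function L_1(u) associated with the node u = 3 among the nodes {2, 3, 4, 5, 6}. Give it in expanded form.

L_1(u) = -(1/6)u^4 + (17/6)u^3 - (52/3)u^2 + (134/3)u - 40

L_1(u) = (u - 2)(u - 4)(u - 5)(u - 6) / [(1)·(-1)·(-2)·(-3)]
       = (u^4 - 17u^3 + 104u^2 - 268u + 240) / (-6)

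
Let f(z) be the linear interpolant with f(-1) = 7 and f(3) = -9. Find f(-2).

L_0(-2) = (-5)/[(-4)] = 5/4
L_1(-2) = (-1)/[(4)] = -1/4
Sum: 7·(5/4) + (-9)·(-1/4) = 11

11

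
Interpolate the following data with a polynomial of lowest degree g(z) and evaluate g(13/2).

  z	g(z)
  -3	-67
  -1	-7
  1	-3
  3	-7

Using Newton's divided-difference form:
g[-3,-1] = (-7 - (-67)) / (-1 - (-3)) = 30
g[-1,1] = (-3 - (-7)) / (1 - (-1)) = 2
g[1,3] = (-7 - (-3)) / (3 - 1) = -2
g[-3,-1,1] = (2 - 30) / (1 - (-3)) = -7
g[-1,1,3] = (-2 - 2) / (3 - (-1)) = -1
g[-3,-1,1,3] = (-1 - (-7)) / (3 - (-3)) = 1
g(13/2) = -67 + 30·(19/2) + (-7)·(19/2)·(15/2) + 1·(19/2)·(15/2)·(11/2) = 889/8

889/8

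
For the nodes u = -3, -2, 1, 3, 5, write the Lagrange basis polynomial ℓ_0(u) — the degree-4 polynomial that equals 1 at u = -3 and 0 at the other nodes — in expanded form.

ℓ_0(u) = (1/192)u^4 - (7/192)u^3 + (5/192)u^2 + (31/192)u - 5/32

ℓ_0(u) = (u + 2)(u - 1)(u - 3)(u - 5) / [(-1)·(-4)·(-6)·(-8)]
       = (u^4 - 7u^3 + 5u^2 + 31u - 30) / (192)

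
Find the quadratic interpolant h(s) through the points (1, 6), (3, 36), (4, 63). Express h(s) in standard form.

h(s) = 4s^2 - s + 3

Newton's divided differences:
h[1,3] = (36 - 6) / (3 - 1) = 15
h[3,4] = (63 - 36) / (4 - 3) = 27
h[1,3,4] = (27 - 15) / (4 - 1) = 4
h(s) = 6 + 15·(s - 1) + 4·(s - 1)(s - 3)
Expanding: h(s) = 4s^2 - s + 3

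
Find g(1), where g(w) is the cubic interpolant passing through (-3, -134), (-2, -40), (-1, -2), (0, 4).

2

L_0(1) = (3)·(2)·(1)/[(-1)·(-2)·(-3)] = -1
L_1(1) = (4)·(2)·(1)/[(1)·(-1)·(-2)] = 4
L_2(1) = (4)·(3)·(1)/[(2)·(1)·(-1)] = -6
L_3(1) = (4)·(3)·(2)/[(3)·(2)·(1)] = 4
Sum: (-134)·(-1) + (-40)·(4) + (-2)·(-6) + 4·(4) = 2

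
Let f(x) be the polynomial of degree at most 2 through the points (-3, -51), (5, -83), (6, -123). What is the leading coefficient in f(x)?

-4

Build the Lagrange basis polynomials:
L_0(x) = (x - 5)(x - 6) / [72] = (1/72)x^2 - (11/72)x + 5/12
L_1(x) = (x + 3)(x - 6) / [-8] = -(1/8)x^2 + (3/8)x + 9/4
L_2(x) = (x + 3)(x - 5) / [9] = (1/9)x^2 - (2/9)x - 5/3
f(x) = (-51)·L_0 + (-83)·L_1 + (-123)·L_2
Only the coefficient of x^2 is needed; take it from each L_i and combine:
(-51)·(1/72) + (-83)·(-1/8) + (-123)·(1/9) = -4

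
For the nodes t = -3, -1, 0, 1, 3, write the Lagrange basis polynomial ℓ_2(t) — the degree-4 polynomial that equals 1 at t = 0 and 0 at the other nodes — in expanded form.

ℓ_2(t) = (t + 3)(t + 1)(t - 1)(t - 3) / [(3)·(1)·(-1)·(-3)]
       = (t^4 - 10t^2 + 9) / (9)

ℓ_2(t) = (1/9)t^4 - (10/9)t^2 + 1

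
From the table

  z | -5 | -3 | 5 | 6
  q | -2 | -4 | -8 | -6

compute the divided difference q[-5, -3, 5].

1/20

q[-5,-3] = (-4 - (-2)) / (-3 - (-5)) = -1
q[-3,5] = (-8 - (-4)) / (5 - (-3)) = -1/2
q[-5,-3,5] = (-1/2 - (-1)) / (5 - (-5)) = 1/20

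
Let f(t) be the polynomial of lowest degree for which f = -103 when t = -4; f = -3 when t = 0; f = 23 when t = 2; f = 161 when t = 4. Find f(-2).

L_0(-2) = (-2)·(-4)·(-6)/[(-4)·(-6)·(-8)] = 1/4
L_1(-2) = (2)·(-4)·(-6)/[(4)·(-2)·(-4)] = 3/2
L_2(-2) = (2)·(-2)·(-6)/[(6)·(2)·(-2)] = -1
L_3(-2) = (2)·(-2)·(-4)/[(8)·(4)·(2)] = 1/4
Sum: (-103)·(1/4) + (-3)·(3/2) + 23·(-1) + 161·(1/4) = -13

-13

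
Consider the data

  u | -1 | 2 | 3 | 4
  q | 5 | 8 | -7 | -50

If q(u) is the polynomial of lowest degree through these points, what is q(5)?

Evaluate each Lagrange basis at u = 5:
L_0(5) = (3)·(2)·(1)/[(-3)·(-4)·(-5)] = -1/10
L_1(5) = (6)·(2)·(1)/[(3)·(-1)·(-2)] = 2
L_2(5) = (6)·(3)·(1)/[(4)·(1)·(-1)] = -9/2
L_3(5) = (6)·(3)·(2)/[(5)·(2)·(1)] = 18/5
Sum: 5·(-1/10) + 8·(2) + (-7)·(-9/2) + (-50)·(18/5) = -133

-133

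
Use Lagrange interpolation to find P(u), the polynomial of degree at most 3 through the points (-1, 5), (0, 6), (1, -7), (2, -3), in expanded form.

P(u) = (31/6)u^3 - 7u^2 - (67/6)u + 6

L_0(u) = u(u - 1)(u - 2) / [-6] = -(1/6)u^3 + (1/2)u^2 - (1/3)u
L_1(u) = (u + 1)(u - 1)(u - 2) / [2] = (1/2)u^3 - u^2 - (1/2)u + 1
L_2(u) = (u + 1)u(u - 2) / [-2] = -(1/2)u^3 + (1/2)u^2 + u
L_3(u) = (u + 1)u(u - 1) / [6] = (1/6)u^3 - (1/6)u
P(u) = 5·L_0 + 6·L_1 + (-7)·L_2 + (-3)·L_3
  5·L_0(u) = -(5/6)u^3 + (5/2)u^2 - (5/3)u
  6·L_1(u) = 3u^3 - 6u^2 - 3u + 6
  (-7)·L_2(u) = (7/2)u^3 - (7/2)u^2 - 7u
  (-3)·L_3(u) = -(1/2)u^3 + (1/2)u
Adding term by term: (31/6)u^3 - 7u^2 - (67/6)u + 6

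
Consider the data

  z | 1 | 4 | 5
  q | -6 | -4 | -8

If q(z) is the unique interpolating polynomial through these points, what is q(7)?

Using Newton's divided-difference form:
q[1,4] = (-4 - (-6)) / (4 - 1) = 2/3
q[4,5] = (-8 - (-4)) / (5 - 4) = -4
q[1,4,5] = (-4 - 2/3) / (5 - 1) = -7/6
q(7) = -6 + (2/3)·(6) + (-7/6)·(6)·(3) = -23

-23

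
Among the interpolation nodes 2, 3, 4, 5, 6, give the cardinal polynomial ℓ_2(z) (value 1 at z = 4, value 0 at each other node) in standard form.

ℓ_2(z) = (1/4)z^4 - 4z^3 + (91/4)z^2 - 54z + 45

ℓ_2(z) = (z - 2)(z - 3)(z - 5)(z - 6) / [(2)·(1)·(-1)·(-2)]
       = (z^4 - 16z^3 + 91z^2 - 216z + 180) / (4)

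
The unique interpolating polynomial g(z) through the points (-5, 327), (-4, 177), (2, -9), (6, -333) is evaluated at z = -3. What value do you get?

L_0(-3) = (1)·(-5)·(-9)/[(-1)·(-7)·(-11)] = -45/77
L_1(-3) = (2)·(-5)·(-9)/[(1)·(-6)·(-10)] = 3/2
L_2(-3) = (2)·(1)·(-9)/[(7)·(6)·(-4)] = 3/28
L_3(-3) = (2)·(1)·(-5)/[(11)·(10)·(4)] = -1/44
Sum: 327·(-45/77) + 177·(3/2) + (-9)·(3/28) + (-333)·(-1/44) = 81

81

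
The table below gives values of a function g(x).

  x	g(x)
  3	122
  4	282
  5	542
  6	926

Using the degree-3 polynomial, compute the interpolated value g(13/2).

1172

Evaluate each Lagrange basis at x = 13/2:
L_0(13/2) = (5/2)·(3/2)·(1/2)/[(-1)·(-2)·(-3)] = -5/16
L_1(13/2) = (7/2)·(3/2)·(1/2)/[(1)·(-1)·(-2)] = 21/16
L_2(13/2) = (7/2)·(5/2)·(1/2)/[(2)·(1)·(-1)] = -35/16
L_3(13/2) = (7/2)·(5/2)·(3/2)/[(3)·(2)·(1)] = 35/16
Sum: 122·(-5/16) + 282·(21/16) + 542·(-35/16) + 926·(35/16) = 1172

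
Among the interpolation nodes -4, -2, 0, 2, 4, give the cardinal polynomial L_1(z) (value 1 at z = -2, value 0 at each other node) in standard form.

L_1(z) = (z + 4)z(z - 2)(z - 4) / [(2)·(-2)·(-4)·(-6)]
       = (z^4 - 2z^3 - 16z^2 + 32z) / (-96)

L_1(z) = -(1/96)z^4 + (1/48)z^3 + (1/6)z^2 - (1/3)z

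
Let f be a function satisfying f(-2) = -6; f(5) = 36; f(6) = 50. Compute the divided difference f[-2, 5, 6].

f[-2,5] = (36 - (-6)) / (5 - (-2)) = 6
f[5,6] = (50 - 36) / (6 - 5) = 14
f[-2,5,6] = (14 - 6) / (6 - (-2)) = 1

1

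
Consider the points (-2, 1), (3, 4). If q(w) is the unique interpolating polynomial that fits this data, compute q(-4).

-1/5

Evaluate each Lagrange basis at w = -4:
L_0(-4) = (-7)/[(-5)] = 7/5
L_1(-4) = (-2)/[(5)] = -2/5
Sum: 1·(7/5) + 4·(-2/5) = -1/5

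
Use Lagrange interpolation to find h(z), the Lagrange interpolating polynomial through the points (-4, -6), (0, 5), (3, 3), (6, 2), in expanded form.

h(z) = (137/2520)z^3 - (1093/2520)z^2 + (61/420)z + 5

Build the Lagrange basis polynomials:
L_0(z) = z(z - 3)(z - 6) / [-280] = -(1/280)z^3 + (9/280)z^2 - (9/140)z
L_1(z) = (z + 4)(z - 3)(z - 6) / [72] = (1/72)z^3 - (5/72)z^2 - (1/4)z + 1
L_2(z) = (z + 4)z(z - 6) / [-63] = -(1/63)z^3 + (2/63)z^2 + (8/21)z
L_3(z) = (z + 4)z(z - 3) / [180] = (1/180)z^3 + (1/180)z^2 - (1/15)z
h(z) = (-6)·L_0 + 5·L_1 + 3·L_2 + 2·L_3
  (-6)·L_0(z) = (3/140)z^3 - (27/140)z^2 + (27/70)z
  5·L_1(z) = (5/72)z^3 - (25/72)z^2 - (5/4)z + 5
  3·L_2(z) = -(1/21)z^3 + (2/21)z^2 + (8/7)z
  2·L_3(z) = (1/90)z^3 + (1/90)z^2 - (2/15)z
Adding term by term: (137/2520)z^3 - (1093/2520)z^2 + (61/420)z + 5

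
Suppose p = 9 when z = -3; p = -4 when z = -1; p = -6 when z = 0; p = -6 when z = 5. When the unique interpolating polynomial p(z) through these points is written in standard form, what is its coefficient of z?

Build the Lagrange basis polynomials:
L_0(z) = (z + 1)z(z - 5) / [-48] = -(1/48)z^3 + (1/12)z^2 + (5/48)z
L_1(z) = (z + 3)z(z - 5) / [12] = (1/12)z^3 - (1/6)z^2 - (5/4)z
L_2(z) = (z + 3)(z + 1)(z - 5) / [-15] = -(1/15)z^3 + (1/15)z^2 + (17/15)z + 1
L_3(z) = (z + 3)(z + 1)z / [240] = (1/240)z^3 + (1/60)z^2 + (1/80)z
p(z) = 9·L_0 + (-4)·L_1 + (-6)·L_2 + (-6)·L_3
Only the coefficient of z is needed; take it from each L_i and combine:
9·(5/48) + (-4)·(-5/4) + (-6)·(17/15) + (-6)·(1/80) = -15/16

-15/16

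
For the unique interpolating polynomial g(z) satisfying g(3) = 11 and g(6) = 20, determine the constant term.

L_0(z) = (z - 6) / [-3] = -(1/3)z + 2
L_1(z) = (z - 3) / [3] = (1/3)z - 1
g(z) = 11·L_0 + 20·L_1
Only the constant term is needed; take it from each L_i and combine:
11·(2) + 20·(-1) = 2

2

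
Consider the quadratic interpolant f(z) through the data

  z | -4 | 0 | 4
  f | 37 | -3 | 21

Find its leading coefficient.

The leading coefficient equals the top divided difference f[-4,0,4].
f[-4,0] = (-3 - 37) / (0 - (-4)) = -10
f[0,4] = (21 - (-3)) / (4 - 0) = 6
f[-4,0,4] = (6 - (-10)) / (4 - (-4)) = 2

2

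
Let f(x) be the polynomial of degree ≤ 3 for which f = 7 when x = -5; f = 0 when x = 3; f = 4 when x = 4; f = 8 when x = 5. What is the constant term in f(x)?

-35/4

Build the Lagrange basis polynomials:
L_0(x) = (x - 3)(x - 4)(x - 5) / [-720] = -(1/720)x^3 + (1/60)x^2 - (47/720)x + 1/12
L_1(x) = (x + 5)(x - 4)(x - 5) / [16] = (1/16)x^3 - (1/4)x^2 - (25/16)x + 25/4
L_2(x) = (x + 5)(x - 3)(x - 5) / [-9] = -(1/9)x^3 + (1/3)x^2 + (25/9)x - 25/3
L_3(x) = (x + 5)(x - 3)(x - 4) / [20] = (1/20)x^3 - (1/10)x^2 - (23/20)x + 3
f(x) = 7·L_0 + 0·L_1 + 4·L_2 + 8·L_3
Only the constant term is needed; take it from each L_i and combine:
7·(1/12) + 0·(25/4) + 4·(-25/3) + 8·(3) = -35/4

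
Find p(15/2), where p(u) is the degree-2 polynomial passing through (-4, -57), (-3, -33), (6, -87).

Using Newton's divided-difference form:
p[-4,-3] = (-33 - (-57)) / (-3 - (-4)) = 24
p[-3,6] = (-87 - (-33)) / (6 - (-3)) = -6
p[-4,-3,6] = (-6 - 24) / (6 - (-4)) = -3
p(15/2) = -57 + 24·(23/2) + (-3)·(23/2)·(21/2) = -573/4

-573/4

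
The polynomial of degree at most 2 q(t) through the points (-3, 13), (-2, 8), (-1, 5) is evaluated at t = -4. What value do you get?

Using Newton's divided-difference form:
q[-3,-2] = (8 - 13) / (-2 - (-3)) = -5
q[-2,-1] = (5 - 8) / (-1 - (-2)) = -3
q[-3,-2,-1] = (-3 - (-5)) / (-1 - (-3)) = 1
q(-4) = 13 + (-5)·(-1) + 1·(-1)·(-2) = 20

20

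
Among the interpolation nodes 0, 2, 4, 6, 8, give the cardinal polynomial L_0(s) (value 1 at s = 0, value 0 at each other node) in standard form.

L_0(s) = (1/384)s^4 - (5/96)s^3 + (35/96)s^2 - (25/24)s + 1

L_0(s) = (s - 2)(s - 4)(s - 6)(s - 8) / [(-2)·(-4)·(-6)·(-8)]
       = (s^4 - 20s^3 + 140s^2 - 400s + 384) / (384)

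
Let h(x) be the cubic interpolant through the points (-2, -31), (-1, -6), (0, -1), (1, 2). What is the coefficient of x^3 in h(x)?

3

Build the Lagrange basis polynomials:
L_0(x) = (x + 1)x(x - 1) / [-6] = -(1/6)x^3 + (1/6)x
L_1(x) = (x + 2)x(x - 1) / [2] = (1/2)x^3 + (1/2)x^2 - x
L_2(x) = (x + 2)(x + 1)(x - 1) / [-2] = -(1/2)x^3 - x^2 + (1/2)x + 1
L_3(x) = (x + 2)(x + 1)x / [6] = (1/6)x^3 + (1/2)x^2 + (1/3)x
h(x) = (-31)·L_0 + (-6)·L_1 + (-1)·L_2 + 2·L_3
Only the coefficient of x^3 is needed; take it from each L_i and combine:
(-31)·(-1/6) + (-6)·(1/2) + (-1)·(-1/2) + 2·(1/6) = 3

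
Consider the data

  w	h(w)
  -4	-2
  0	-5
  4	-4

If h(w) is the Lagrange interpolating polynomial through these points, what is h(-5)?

-5/8

L_0(-5) = (-5)·(-9)/[(-4)·(-8)] = 45/32
L_1(-5) = (-1)·(-9)/[(4)·(-4)] = -9/16
L_2(-5) = (-1)·(-5)/[(8)·(4)] = 5/32
Sum: (-2)·(45/32) + (-5)·(-9/16) + (-4)·(5/32) = -5/8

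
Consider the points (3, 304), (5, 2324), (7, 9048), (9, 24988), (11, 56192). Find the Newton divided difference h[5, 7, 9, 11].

h[5,7] = (9048 - 2324) / (7 - 5) = 3362
h[7,9] = (24988 - 9048) / (9 - 7) = 7970
h[9,11] = (56192 - 24988) / (11 - 9) = 15602
h[5,7,9] = (7970 - 3362) / (9 - 5) = 1152
h[7,9,11] = (15602 - 7970) / (11 - 7) = 1908
h[5,7,9,11] = (1908 - 1152) / (11 - 5) = 126

126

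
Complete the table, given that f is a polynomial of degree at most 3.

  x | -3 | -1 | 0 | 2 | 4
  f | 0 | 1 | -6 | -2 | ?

The 4 known values determine f uniquely (degree ≤ 3).
Evaluate each Lagrange basis at x = 4:
L_0(4) = (5)·(4)·(2)/[(-2)·(-3)·(-5)] = -4/3
L_1(4) = (7)·(4)·(2)/[(2)·(-1)·(-3)] = 28/3
L_2(4) = (7)·(5)·(2)/[(3)·(1)·(-2)] = -35/3
L_3(4) = (7)·(5)·(4)/[(5)·(3)·(2)] = 14/3
Sum: 0 + 1·(28/3) + (-6)·(-35/3) + (-2)·(14/3) = 70

70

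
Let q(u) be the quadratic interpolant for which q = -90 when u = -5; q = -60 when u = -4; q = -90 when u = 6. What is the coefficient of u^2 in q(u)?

The leading coefficient equals the top divided difference q[-5,-4,6].
q[-5,-4] = (-60 - (-90)) / (-4 - (-5)) = 30
q[-4,6] = (-90 - (-60)) / (6 - (-4)) = -3
q[-5,-4,6] = (-3 - 30) / (6 - (-5)) = -3

-3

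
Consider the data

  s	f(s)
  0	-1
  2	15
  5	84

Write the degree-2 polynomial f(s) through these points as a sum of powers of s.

f(s) = 3s^2 + 2s - 1

Newton's divided differences:
f[0,2] = (15 - (-1)) / (2 - 0) = 8
f[2,5] = (84 - 15) / (5 - 2) = 23
f[0,2,5] = (23 - 8) / (5 - 0) = 3
f(s) = -1 + 8·s + 3·s(s - 2)
Expanding: f(s) = 3s^2 + 2s - 1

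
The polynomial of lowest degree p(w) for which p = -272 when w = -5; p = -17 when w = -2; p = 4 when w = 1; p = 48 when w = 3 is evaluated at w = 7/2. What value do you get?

153/2

L_0(7/2) = (11/2)·(5/2)·(1/2)/[(-3)·(-6)·(-8)] = -55/1152
L_1(7/2) = (17/2)·(5/2)·(1/2)/[(3)·(-3)·(-5)] = 17/72
L_2(7/2) = (17/2)·(11/2)·(1/2)/[(6)·(3)·(-2)] = -187/288
L_3(7/2) = (17/2)·(11/2)·(5/2)/[(8)·(5)·(2)] = 187/128
Sum: (-272)·(-55/1152) + (-17)·(17/72) + 4·(-187/288) + 48·(187/128) = 153/2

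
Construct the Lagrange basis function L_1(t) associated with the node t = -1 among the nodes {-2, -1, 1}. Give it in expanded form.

L_1(t) = -(1/2)t^2 - (1/2)t + 1

L_1(t) = (t + 2)(t - 1) / [(1)·(-2)]
       = (t^2 + t - 2) / (-2)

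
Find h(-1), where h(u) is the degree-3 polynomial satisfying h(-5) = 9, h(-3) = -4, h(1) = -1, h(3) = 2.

-31/6

Using Newton's divided-difference form:
h[-5,-3] = (-4 - 9) / (-3 - (-5)) = -13/2
h[-3,1] = (-1 - (-4)) / (1 - (-3)) = 3/4
h[1,3] = (2 - (-1)) / (3 - 1) = 3/2
h[-5,-3,1] = (3/4 - (-13/2)) / (1 - (-5)) = 29/24
h[-3,1,3] = (3/2 - 3/4) / (3 - (-3)) = 1/8
h[-5,-3,1,3] = (1/8 - 29/24) / (3 - (-5)) = -13/96
h(-1) = 9 + (-13/2)·(4) + (29/24)·(4)·(2) + (-13/96)·(4)·(2)·(-2) = -31/6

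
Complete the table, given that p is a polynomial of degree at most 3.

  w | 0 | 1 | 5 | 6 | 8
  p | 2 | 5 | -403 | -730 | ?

-1822

The 4 known values determine p uniquely (degree ≤ 3).
L_0(8) = (7)·(3)·(2)/[(-1)·(-5)·(-6)] = -7/5
L_1(8) = (8)·(3)·(2)/[(1)·(-4)·(-5)] = 12/5
L_2(8) = (8)·(7)·(2)/[(5)·(4)·(-1)] = -28/5
L_3(8) = (8)·(7)·(3)/[(6)·(5)·(1)] = 28/5
Sum: 2·(-7/5) + 5·(12/5) + (-403)·(-28/5) + (-730)·(28/5) = -1822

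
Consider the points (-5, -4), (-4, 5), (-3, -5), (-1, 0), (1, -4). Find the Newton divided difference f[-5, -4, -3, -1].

41/12

f[-5,-4] = (5 - (-4)) / (-4 - (-5)) = 9
f[-4,-3] = (-5 - 5) / (-3 - (-4)) = -10
f[-3,-1] = (0 - (-5)) / (-1 - (-3)) = 5/2
f[-5,-4,-3] = (-10 - 9) / (-3 - (-5)) = -19/2
f[-4,-3,-1] = (5/2 - (-10)) / (-1 - (-4)) = 25/6
f[-5,-4,-3,-1] = (25/6 - (-19/2)) / (-1 - (-5)) = 41/12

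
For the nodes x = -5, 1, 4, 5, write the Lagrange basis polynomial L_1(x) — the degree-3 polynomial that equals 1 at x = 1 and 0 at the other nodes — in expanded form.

L_1(x) = (1/72)x^3 - (1/18)x^2 - (25/72)x + 25/18

L_1(x) = (x + 5)(x - 4)(x - 5) / [(6)·(-3)·(-4)]
       = (x^3 - 4x^2 - 25x + 100) / (72)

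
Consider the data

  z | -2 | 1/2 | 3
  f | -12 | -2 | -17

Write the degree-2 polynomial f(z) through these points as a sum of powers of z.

Build the Lagrange basis polynomials:
L_0(z) = (z - 1/2)(z - 3) / [25/2] = (2/25)z^2 - (7/25)z + 3/25
L_1(z) = (z + 2)(z - 3) / [-25/4] = -(4/25)z^2 + (4/25)z + 24/25
L_2(z) = (z + 2)(z - 1/2) / [25/2] = (2/25)z^2 + (3/25)z - 2/25
f(z) = (-12)·L_0 + (-2)·L_1 + (-17)·L_2
  (-12)·L_0(z) = -(24/25)z^2 + (84/25)z - 36/25
  (-2)·L_1(z) = (8/25)z^2 - (8/25)z - 48/25
  (-17)·L_2(z) = -(34/25)z^2 - (51/25)z + 34/25
Adding term by term: -2z^2 + z - 2

f(z) = -2z^2 + z - 2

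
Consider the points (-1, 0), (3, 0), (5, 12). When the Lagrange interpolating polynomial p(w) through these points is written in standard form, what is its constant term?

L_0(w) = (w - 3)(w - 5) / [24] = (1/24)w^2 - (1/3)w + 5/8
L_1(w) = (w + 1)(w - 5) / [-8] = -(1/8)w^2 + (1/2)w + 5/8
L_2(w) = (w + 1)(w - 3) / [12] = (1/12)w^2 - (1/6)w - 1/4
p(w) = 0·L_0 + 0·L_1 + 12·L_2
Only the constant term is needed; take it from each L_i and combine:
0·(5/8) + 0·(5/8) + 12·(-1/4) = -3

-3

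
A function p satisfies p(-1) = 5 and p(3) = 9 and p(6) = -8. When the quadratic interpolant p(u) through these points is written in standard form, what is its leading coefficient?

-20/21

Build the Lagrange basis polynomials:
L_0(u) = (u - 3)(u - 6) / [28] = (1/28)u^2 - (9/28)u + 9/14
L_1(u) = (u + 1)(u - 6) / [-12] = -(1/12)u^2 + (5/12)u + 1/2
L_2(u) = (u + 1)(u - 3) / [21] = (1/21)u^2 - (2/21)u - 1/7
p(u) = 5·L_0 + 9·L_1 + (-8)·L_2
Only the coefficient of u^2 is needed; take it from each L_i and combine:
5·(1/28) + 9·(-1/12) + (-8)·(1/21) = -20/21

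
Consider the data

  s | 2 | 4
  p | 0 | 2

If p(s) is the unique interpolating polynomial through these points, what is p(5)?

3

L_0(5) = (1)/[(-2)] = -1/2
L_1(5) = (3)/[(2)] = 3/2
Sum: 0 + 2·(3/2) = 3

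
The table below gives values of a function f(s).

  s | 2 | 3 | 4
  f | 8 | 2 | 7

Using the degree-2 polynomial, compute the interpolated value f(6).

50

L_0(6) = (3)·(2)/[(-1)·(-2)] = 3
L_1(6) = (4)·(2)/[(1)·(-1)] = -8
L_2(6) = (4)·(3)/[(2)·(1)] = 6
Sum: 8·(3) + 2·(-8) + 7·(6) = 50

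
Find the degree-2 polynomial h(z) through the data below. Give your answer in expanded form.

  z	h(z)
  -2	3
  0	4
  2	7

h(z) = (1/4)z^2 + z + 4

Newton's divided differences:
h[-2,0] = (4 - 3) / (0 - (-2)) = 1/2
h[0,2] = (7 - 4) / (2 - 0) = 3/2
h[-2,0,2] = (3/2 - 1/2) / (2 - (-2)) = 1/4
h(z) = 3 + (1/2)·(z + 2) + (1/4)·(z + 2)z
Expanding: h(z) = (1/4)z^2 + z + 4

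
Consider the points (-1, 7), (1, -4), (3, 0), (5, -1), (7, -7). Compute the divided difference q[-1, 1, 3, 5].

-5/12

q[-1,1] = (-4 - 7) / (1 - (-1)) = -11/2
q[1,3] = (0 - (-4)) / (3 - 1) = 2
q[3,5] = (-1 - 0) / (5 - 3) = -1/2
q[-1,1,3] = (2 - (-11/2)) / (3 - (-1)) = 15/8
q[1,3,5] = (-1/2 - 2) / (5 - 1) = -5/8
q[-1,1,3,5] = (-5/8 - 15/8) / (5 - (-1)) = -5/12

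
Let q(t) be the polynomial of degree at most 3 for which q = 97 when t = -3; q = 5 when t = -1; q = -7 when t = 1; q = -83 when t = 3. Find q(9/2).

-2149/8

Evaluate each Lagrange basis at t = 9/2:
L_0(9/2) = (11/2)·(7/2)·(3/2)/[(-2)·(-4)·(-6)] = -77/128
L_1(9/2) = (15/2)·(7/2)·(3/2)/[(2)·(-2)·(-4)] = 315/128
L_2(9/2) = (15/2)·(11/2)·(3/2)/[(4)·(2)·(-2)] = -495/128
L_3(9/2) = (15/2)·(11/2)·(7/2)/[(6)·(4)·(2)] = 385/128
Sum: 97·(-77/128) + 5·(315/128) + (-7)·(-495/128) + (-83)·(385/128) = -2149/8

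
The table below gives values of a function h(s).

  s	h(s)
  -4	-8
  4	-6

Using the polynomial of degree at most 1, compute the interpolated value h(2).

-13/2

L_0(2) = (-2)/[(-8)] = 1/4
L_1(2) = (6)/[(8)] = 3/4
Sum: (-8)·(1/4) + (-6)·(3/4) = -13/2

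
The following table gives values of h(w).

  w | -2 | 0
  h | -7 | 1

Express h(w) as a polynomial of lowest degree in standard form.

h(w) = 4w + 1

Build the Lagrange basis polynomials:
L_0(w) = w / [-2] = -(1/2)w
L_1(w) = (w + 2) / [2] = (1/2)w + 1
h(w) = (-7)·L_0 + 1·L_1
  (-7)·L_0(w) = (7/2)w
  1·L_1(w) = (1/2)w + 1
Adding term by term: 4w + 1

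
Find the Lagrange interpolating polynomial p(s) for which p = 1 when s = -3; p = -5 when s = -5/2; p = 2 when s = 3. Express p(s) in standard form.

p(s) = (73/33)s^2 + (1/6)s - 405/22

Build the Lagrange basis polynomials:
L_0(s) = (s + 5/2)(s - 3) / [3] = (1/3)s^2 - (1/6)s - 5/2
L_1(s) = (s + 3)(s - 3) / [-11/4] = -(4/11)s^2 + 36/11
L_2(s) = (s + 3)(s + 5/2) / [33] = (1/33)s^2 + (1/6)s + 5/22
p(s) = 1·L_0 + (-5)·L_1 + 2·L_2
  1·L_0(s) = (1/3)s^2 - (1/6)s - 5/2
  (-5)·L_1(s) = (20/11)s^2 - 180/11
  2·L_2(s) = (2/33)s^2 + (1/3)s + 5/11
Adding term by term: (73/33)s^2 + (1/6)s - 405/22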